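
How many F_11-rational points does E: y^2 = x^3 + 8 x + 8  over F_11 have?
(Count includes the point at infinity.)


For each x in F_11, count y with y^2 = x^3 + 8 x + 8 mod 11:
  x = 3: RHS = 4, y in [2, 9]  -> 2 point(s)
  x = 4: RHS = 5, y in [4, 7]  -> 2 point(s)
  x = 7: RHS = 0, y in [0]  -> 1 point(s)
  x = 8: RHS = 1, y in [1, 10]  -> 2 point(s)
Affine points: 7. Add the point at infinity: total = 8.

#E(F_11) = 8


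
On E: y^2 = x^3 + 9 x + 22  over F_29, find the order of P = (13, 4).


Compute successive multiples of P until we hit O:
  1P = (13, 4)
  2P = (9, 22)
  3P = (20, 13)
  4P = (16, 17)
  5P = (22, 15)
  6P = (27, 24)
  7P = (23, 19)
  8P = (17, 19)
  ... (continuing to 31P)
  31P = O

ord(P) = 31


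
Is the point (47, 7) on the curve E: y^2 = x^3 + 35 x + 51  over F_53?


Check whether y^2 = x^3 + 35 x + 51 (mod 53) for (x, y) = (47, 7).
LHS: y^2 = 7^2 mod 53 = 49
RHS: x^3 + 35 x + 51 = 47^3 + 35*47 + 51 mod 53 = 49
LHS = RHS

Yes, on the curve


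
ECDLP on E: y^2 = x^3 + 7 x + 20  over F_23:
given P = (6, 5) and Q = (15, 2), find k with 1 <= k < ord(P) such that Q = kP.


Enumerate multiples of P until we hit Q = (15, 2):
  1P = (6, 5)
  2P = (11, 18)
  3P = (10, 3)
  4P = (13, 10)
  5P = (20, 8)
  6P = (15, 21)
  7P = (8, 17)
  8P = (22, 14)
  9P = (22, 9)
  10P = (8, 6)
  11P = (15, 2)
Match found at i = 11.

k = 11


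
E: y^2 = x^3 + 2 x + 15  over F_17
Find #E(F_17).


For each x in F_17, count y with y^2 = x^3 + 2 x + 15 mod 17:
  x = 0: RHS = 15, y in [7, 10]  -> 2 point(s)
  x = 1: RHS = 1, y in [1, 16]  -> 2 point(s)
  x = 4: RHS = 2, y in [6, 11]  -> 2 point(s)
  x = 7: RHS = 15, y in [7, 10]  -> 2 point(s)
  x = 8: RHS = 16, y in [4, 13]  -> 2 point(s)
  x = 10: RHS = 15, y in [7, 10]  -> 2 point(s)
  x = 11: RHS = 8, y in [5, 12]  -> 2 point(s)
  x = 12: RHS = 16, y in [4, 13]  -> 2 point(s)
  x = 14: RHS = 16, y in [4, 13]  -> 2 point(s)
Affine points: 18. Add the point at infinity: total = 19.

#E(F_17) = 19


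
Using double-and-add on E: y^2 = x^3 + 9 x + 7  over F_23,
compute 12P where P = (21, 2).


k = 12 = 1100_2 (binary, LSB first: 0011)
Double-and-add from P = (21, 2):
  bit 0 = 0: acc unchanged = O
  bit 1 = 0: acc unchanged = O
  bit 2 = 1: acc = O + (6, 1) = (6, 1)
  bit 3 = 1: acc = (6, 1) + (12, 16) = (17, 6)

12P = (17, 6)


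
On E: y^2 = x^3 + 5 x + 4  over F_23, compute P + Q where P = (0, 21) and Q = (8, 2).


P != Q, so use the chord formula.
s = (y2 - y1) / (x2 - x1) = (4) / (8) mod 23 = 12
x3 = s^2 - x1 - x2 mod 23 = 12^2 - 0 - 8 = 21
y3 = s (x1 - x3) - y1 mod 23 = 12 * (0 - 21) - 21 = 3

P + Q = (21, 3)


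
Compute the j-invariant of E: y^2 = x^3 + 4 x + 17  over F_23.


Delta = -16(4 a^3 + 27 b^2) mod 23 = 17
-1728 * (4 a)^3 = -1728 * (4*4)^3 mod 23 = 17
j = 17 * 17^(-1) mod 23 = 1

j = 1 (mod 23)


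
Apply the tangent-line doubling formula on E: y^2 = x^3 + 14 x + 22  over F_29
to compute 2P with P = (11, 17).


Doubling: s = (3 x1^2 + a) / (2 y1)
s = (3*11^2 + 14) / (2*17) mod 29 = 0
x3 = s^2 - 2 x1 mod 29 = 0^2 - 2*11 = 7
y3 = s (x1 - x3) - y1 mod 29 = 0 * (11 - 7) - 17 = 12

2P = (7, 12)


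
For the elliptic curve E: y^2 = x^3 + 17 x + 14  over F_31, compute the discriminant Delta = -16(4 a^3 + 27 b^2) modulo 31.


4 a^3 + 27 b^2 = 4*17^3 + 27*14^2 = 19652 + 5292 = 24944
Delta = -16 * (24944) = -399104
Delta mod 31 = 21

Delta = 21 (mod 31)


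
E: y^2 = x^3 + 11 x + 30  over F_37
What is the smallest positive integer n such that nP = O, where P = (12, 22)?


Compute successive multiples of P until we hit O:
  1P = (12, 22)
  2P = (10, 20)
  3P = (16, 11)
  4P = (5, 5)
  5P = (4, 8)
  6P = (31, 28)
  7P = (27, 20)
  8P = (24, 24)
  ... (continuing to 38P)
  38P = O

ord(P) = 38


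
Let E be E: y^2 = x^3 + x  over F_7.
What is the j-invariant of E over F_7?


Delta = -16(4 a^3 + 27 b^2) mod 7 = 6
-1728 * (4 a)^3 = -1728 * (4*1)^3 mod 7 = 1
j = 1 * 6^(-1) mod 7 = 6

j = 6 (mod 7)


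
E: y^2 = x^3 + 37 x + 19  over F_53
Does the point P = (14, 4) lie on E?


Check whether y^2 = x^3 + 37 x + 19 (mod 53) for (x, y) = (14, 4).
LHS: y^2 = 4^2 mod 53 = 16
RHS: x^3 + 37 x + 19 = 14^3 + 37*14 + 19 mod 53 = 48
LHS != RHS

No, not on the curve


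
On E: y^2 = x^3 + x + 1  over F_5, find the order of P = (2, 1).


Compute successive multiples of P until we hit O:
  1P = (2, 1)
  2P = (2, 4)
  3P = O

ord(P) = 3


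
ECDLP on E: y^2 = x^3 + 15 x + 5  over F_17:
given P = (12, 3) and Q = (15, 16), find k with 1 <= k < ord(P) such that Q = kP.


Enumerate multiples of P until we hit Q = (15, 16):
  1P = (12, 3)
  2P = (14, 1)
  3P = (9, 11)
  4P = (5, 1)
  5P = (15, 1)
  6P = (15, 16)
Match found at i = 6.

k = 6


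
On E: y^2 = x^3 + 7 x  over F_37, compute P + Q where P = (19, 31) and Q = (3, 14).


P != Q, so use the chord formula.
s = (y2 - y1) / (x2 - x1) = (20) / (21) mod 37 = 8
x3 = s^2 - x1 - x2 mod 37 = 8^2 - 19 - 3 = 5
y3 = s (x1 - x3) - y1 mod 37 = 8 * (19 - 5) - 31 = 7

P + Q = (5, 7)


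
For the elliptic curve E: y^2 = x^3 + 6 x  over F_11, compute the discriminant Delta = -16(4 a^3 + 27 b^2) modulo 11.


4 a^3 + 27 b^2 = 4*6^3 + 27*0^2 = 864 + 0 = 864
Delta = -16 * (864) = -13824
Delta mod 11 = 3

Delta = 3 (mod 11)


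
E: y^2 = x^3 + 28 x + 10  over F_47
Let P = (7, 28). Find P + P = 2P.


Doubling: s = (3 x1^2 + a) / (2 y1)
s = (3*7^2 + 28) / (2*28) mod 47 = 9
x3 = s^2 - 2 x1 mod 47 = 9^2 - 2*7 = 20
y3 = s (x1 - x3) - y1 mod 47 = 9 * (7 - 20) - 28 = 43

2P = (20, 43)


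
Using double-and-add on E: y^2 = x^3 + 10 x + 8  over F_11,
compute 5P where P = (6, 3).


k = 5 = 101_2 (binary, LSB first: 101)
Double-and-add from P = (6, 3):
  bit 0 = 1: acc = O + (6, 3) = (6, 3)
  bit 1 = 0: acc unchanged = (6, 3)
  bit 2 = 1: acc = (6, 3) + (7, 5) = (2, 5)

5P = (2, 5)


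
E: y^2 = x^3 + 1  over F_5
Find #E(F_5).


For each x in F_5, count y with y^2 = x^3 + 0 x + 1 mod 5:
  x = 0: RHS = 1, y in [1, 4]  -> 2 point(s)
  x = 2: RHS = 4, y in [2, 3]  -> 2 point(s)
  x = 4: RHS = 0, y in [0]  -> 1 point(s)
Affine points: 5. Add the point at infinity: total = 6.

#E(F_5) = 6


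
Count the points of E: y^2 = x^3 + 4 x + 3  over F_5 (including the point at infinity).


For each x in F_5, count y with y^2 = x^3 + 4 x + 3 mod 5:
  x = 2: RHS = 4, y in [2, 3]  -> 2 point(s)
Affine points: 2. Add the point at infinity: total = 3.

#E(F_5) = 3


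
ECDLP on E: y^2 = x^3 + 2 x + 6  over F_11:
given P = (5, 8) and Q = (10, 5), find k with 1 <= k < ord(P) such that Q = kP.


Enumerate multiples of P until we hit Q = (10, 5):
  1P = (5, 8)
  2P = (1, 3)
  3P = (10, 5)
Match found at i = 3.

k = 3


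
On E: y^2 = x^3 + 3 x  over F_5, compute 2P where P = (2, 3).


Doubling: s = (3 x1^2 + a) / (2 y1)
s = (3*2^2 + 3) / (2*3) mod 5 = 0
x3 = s^2 - 2 x1 mod 5 = 0^2 - 2*2 = 1
y3 = s (x1 - x3) - y1 mod 5 = 0 * (2 - 1) - 3 = 2

2P = (1, 2)


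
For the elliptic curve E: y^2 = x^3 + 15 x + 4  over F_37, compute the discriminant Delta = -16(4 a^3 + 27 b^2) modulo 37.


4 a^3 + 27 b^2 = 4*15^3 + 27*4^2 = 13500 + 432 = 13932
Delta = -16 * (13932) = -222912
Delta mod 37 = 13

Delta = 13 (mod 37)


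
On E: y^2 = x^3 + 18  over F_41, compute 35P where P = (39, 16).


k = 35 = 100011_2 (binary, LSB first: 110001)
Double-and-add from P = (39, 16):
  bit 0 = 1: acc = O + (39, 16) = (39, 16)
  bit 1 = 1: acc = (39, 16) + (24, 5) = (23, 34)
  bit 2 = 0: acc unchanged = (23, 34)
  bit 3 = 0: acc unchanged = (23, 34)
  bit 4 = 0: acc unchanged = (23, 34)
  bit 5 = 1: acc = (23, 34) + (3, 39) = (33, 30)

35P = (33, 30)


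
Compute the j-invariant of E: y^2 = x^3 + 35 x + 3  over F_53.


Delta = -16(4 a^3 + 27 b^2) mod 53 = 3
-1728 * (4 a)^3 = -1728 * (4*35)^3 mod 53 = 15
j = 15 * 3^(-1) mod 53 = 5

j = 5 (mod 53)


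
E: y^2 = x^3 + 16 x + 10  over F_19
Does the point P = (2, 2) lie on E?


Check whether y^2 = x^3 + 16 x + 10 (mod 19) for (x, y) = (2, 2).
LHS: y^2 = 2^2 mod 19 = 4
RHS: x^3 + 16 x + 10 = 2^3 + 16*2 + 10 mod 19 = 12
LHS != RHS

No, not on the curve


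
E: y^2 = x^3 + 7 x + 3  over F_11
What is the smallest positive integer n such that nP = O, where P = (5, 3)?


Compute successive multiples of P until we hit O:
  1P = (5, 3)
  2P = (2, 5)
  3P = (2, 6)
  4P = (5, 8)
  5P = O

ord(P) = 5


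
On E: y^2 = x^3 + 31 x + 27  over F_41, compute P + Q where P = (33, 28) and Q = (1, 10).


P != Q, so use the chord formula.
s = (y2 - y1) / (x2 - x1) = (23) / (9) mod 41 = 39
x3 = s^2 - x1 - x2 mod 41 = 39^2 - 33 - 1 = 11
y3 = s (x1 - x3) - y1 mod 41 = 39 * (33 - 11) - 28 = 10

P + Q = (11, 10)


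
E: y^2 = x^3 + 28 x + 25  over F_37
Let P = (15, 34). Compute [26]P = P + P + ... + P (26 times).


k = 26 = 11010_2 (binary, LSB first: 01011)
Double-and-add from P = (15, 34):
  bit 0 = 0: acc unchanged = O
  bit 1 = 1: acc = O + (7, 3) = (7, 3)
  bit 2 = 0: acc unchanged = (7, 3)
  bit 3 = 1: acc = (7, 3) + (27, 15) = (30, 35)
  bit 4 = 1: acc = (30, 35) + (19, 33) = (18, 21)

26P = (18, 21)


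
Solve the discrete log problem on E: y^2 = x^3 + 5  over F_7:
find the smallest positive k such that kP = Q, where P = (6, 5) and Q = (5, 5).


Enumerate multiples of P until we hit Q = (5, 5):
  1P = (6, 5)
  2P = (3, 5)
  3P = (5, 2)
  4P = (5, 5)
Match found at i = 4.

k = 4


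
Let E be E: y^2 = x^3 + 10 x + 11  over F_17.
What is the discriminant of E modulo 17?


4 a^3 + 27 b^2 = 4*10^3 + 27*11^2 = 4000 + 3267 = 7267
Delta = -16 * (7267) = -116272
Delta mod 17 = 8

Delta = 8 (mod 17)


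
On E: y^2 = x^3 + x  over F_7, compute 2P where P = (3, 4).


Doubling: s = (3 x1^2 + a) / (2 y1)
s = (3*3^2 + 1) / (2*4) mod 7 = 0
x3 = s^2 - 2 x1 mod 7 = 0^2 - 2*3 = 1
y3 = s (x1 - x3) - y1 mod 7 = 0 * (3 - 1) - 4 = 3

2P = (1, 3)


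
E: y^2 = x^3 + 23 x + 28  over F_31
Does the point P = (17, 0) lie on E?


Check whether y^2 = x^3 + 23 x + 28 (mod 31) for (x, y) = (17, 0).
LHS: y^2 = 0^2 mod 31 = 0
RHS: x^3 + 23 x + 28 = 17^3 + 23*17 + 28 mod 31 = 0
LHS = RHS

Yes, on the curve


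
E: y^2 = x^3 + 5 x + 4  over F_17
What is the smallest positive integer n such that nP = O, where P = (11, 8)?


Compute successive multiples of P until we hit O:
  1P = (11, 8)
  2P = (14, 8)
  3P = (9, 9)
  4P = (10, 0)
  5P = (9, 8)
  6P = (14, 9)
  7P = (11, 9)
  8P = O

ord(P) = 8


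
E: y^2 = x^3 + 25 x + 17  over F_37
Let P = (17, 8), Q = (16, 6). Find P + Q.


P != Q, so use the chord formula.
s = (y2 - y1) / (x2 - x1) = (35) / (36) mod 37 = 2
x3 = s^2 - x1 - x2 mod 37 = 2^2 - 17 - 16 = 8
y3 = s (x1 - x3) - y1 mod 37 = 2 * (17 - 8) - 8 = 10

P + Q = (8, 10)


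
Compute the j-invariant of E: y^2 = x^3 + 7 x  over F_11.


Delta = -16(4 a^3 + 27 b^2) mod 11 = 4
-1728 * (4 a)^3 = -1728 * (4*7)^3 mod 11 = 4
j = 4 * 4^(-1) mod 11 = 1

j = 1 (mod 11)


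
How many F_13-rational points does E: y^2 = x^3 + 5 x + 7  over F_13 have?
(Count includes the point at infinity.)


For each x in F_13, count y with y^2 = x^3 + 5 x + 7 mod 13:
  x = 1: RHS = 0, y in [0]  -> 1 point(s)
  x = 2: RHS = 12, y in [5, 8]  -> 2 point(s)
  x = 3: RHS = 10, y in [6, 7]  -> 2 point(s)
  x = 4: RHS = 0, y in [0]  -> 1 point(s)
  x = 5: RHS = 1, y in [1, 12]  -> 2 point(s)
  x = 8: RHS = 0, y in [0]  -> 1 point(s)
  x = 9: RHS = 1, y in [1, 12]  -> 2 point(s)
  x = 10: RHS = 4, y in [2, 11]  -> 2 point(s)
  x = 12: RHS = 1, y in [1, 12]  -> 2 point(s)
Affine points: 15. Add the point at infinity: total = 16.

#E(F_13) = 16


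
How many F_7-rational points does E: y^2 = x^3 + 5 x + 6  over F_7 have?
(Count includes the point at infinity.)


For each x in F_7, count y with y^2 = x^3 + 5 x + 6 mod 7:
  x = 5: RHS = 2, y in [3, 4]  -> 2 point(s)
  x = 6: RHS = 0, y in [0]  -> 1 point(s)
Affine points: 3. Add the point at infinity: total = 4.

#E(F_7) = 4


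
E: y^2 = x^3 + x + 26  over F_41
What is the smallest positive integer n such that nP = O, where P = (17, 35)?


Compute successive multiples of P until we hit O:
  1P = (17, 35)
  2P = (23, 30)
  3P = (37, 9)
  4P = (26, 30)
  5P = (14, 18)
  6P = (33, 11)
  7P = (24, 37)
  8P = (21, 40)
  ... (continuing to 42P)
  42P = O

ord(P) = 42


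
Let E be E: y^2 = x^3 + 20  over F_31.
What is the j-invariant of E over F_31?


Delta = -16(4 a^3 + 27 b^2) mod 31 = 25
-1728 * (4 a)^3 = -1728 * (4*0)^3 mod 31 = 0
j = 0 * 25^(-1) mod 31 = 0

j = 0 (mod 31)


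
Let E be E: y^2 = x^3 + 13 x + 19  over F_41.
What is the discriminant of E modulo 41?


4 a^3 + 27 b^2 = 4*13^3 + 27*19^2 = 8788 + 9747 = 18535
Delta = -16 * (18535) = -296560
Delta mod 41 = 34

Delta = 34 (mod 41)


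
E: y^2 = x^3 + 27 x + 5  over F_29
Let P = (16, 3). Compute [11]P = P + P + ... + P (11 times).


k = 11 = 1011_2 (binary, LSB first: 1101)
Double-and-add from P = (16, 3):
  bit 0 = 1: acc = O + (16, 3) = (16, 3)
  bit 1 = 1: acc = (16, 3) + (1, 27) = (25, 23)
  bit 2 = 0: acc unchanged = (25, 23)
  bit 3 = 1: acc = (25, 23) + (28, 8) = (1, 2)

11P = (1, 2)


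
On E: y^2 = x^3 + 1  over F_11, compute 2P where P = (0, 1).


Doubling: s = (3 x1^2 + a) / (2 y1)
s = (3*0^2 + 0) / (2*1) mod 11 = 0
x3 = s^2 - 2 x1 mod 11 = 0^2 - 2*0 = 0
y3 = s (x1 - x3) - y1 mod 11 = 0 * (0 - 0) - 1 = 10

2P = (0, 10)


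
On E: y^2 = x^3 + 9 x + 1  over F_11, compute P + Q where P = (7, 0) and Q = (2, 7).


P != Q, so use the chord formula.
s = (y2 - y1) / (x2 - x1) = (7) / (6) mod 11 = 3
x3 = s^2 - x1 - x2 mod 11 = 3^2 - 7 - 2 = 0
y3 = s (x1 - x3) - y1 mod 11 = 3 * (7 - 0) - 0 = 10

P + Q = (0, 10)


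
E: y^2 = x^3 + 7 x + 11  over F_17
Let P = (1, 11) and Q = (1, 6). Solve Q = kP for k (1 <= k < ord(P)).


Enumerate multiples of P until we hit Q = (1, 6):
  1P = (1, 11)
  2P = (2, 4)
  3P = (12, 15)
  4P = (12, 2)
  5P = (2, 13)
  6P = (1, 6)
Match found at i = 6.

k = 6


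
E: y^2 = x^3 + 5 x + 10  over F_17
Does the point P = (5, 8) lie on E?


Check whether y^2 = x^3 + 5 x + 10 (mod 17) for (x, y) = (5, 8).
LHS: y^2 = 8^2 mod 17 = 13
RHS: x^3 + 5 x + 10 = 5^3 + 5*5 + 10 mod 17 = 7
LHS != RHS

No, not on the curve


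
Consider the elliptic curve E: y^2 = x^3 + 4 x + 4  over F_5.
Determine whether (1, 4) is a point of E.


Check whether y^2 = x^3 + 4 x + 4 (mod 5) for (x, y) = (1, 4).
LHS: y^2 = 4^2 mod 5 = 1
RHS: x^3 + 4 x + 4 = 1^3 + 4*1 + 4 mod 5 = 4
LHS != RHS

No, not on the curve


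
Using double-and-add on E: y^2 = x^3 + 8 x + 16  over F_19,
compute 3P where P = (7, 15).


k = 3 = 11_2 (binary, LSB first: 11)
Double-and-add from P = (7, 15):
  bit 0 = 1: acc = O + (7, 15) = (7, 15)
  bit 1 = 1: acc = (7, 15) + (9, 0) = (7, 4)

3P = (7, 4)


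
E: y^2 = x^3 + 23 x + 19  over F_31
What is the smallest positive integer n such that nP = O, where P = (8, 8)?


Compute successive multiples of P until we hit O:
  1P = (8, 8)
  2P = (0, 22)
  3P = (28, 27)
  4P = (9, 5)
  5P = (23, 6)
  6P = (16, 22)
  7P = (12, 16)
  8P = (15, 9)
  ... (continuing to 31P)
  31P = O

ord(P) = 31


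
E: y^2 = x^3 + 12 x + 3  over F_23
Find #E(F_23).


For each x in F_23, count y with y^2 = x^3 + 12 x + 3 mod 23:
  x = 0: RHS = 3, y in [7, 16]  -> 2 point(s)
  x = 1: RHS = 16, y in [4, 19]  -> 2 point(s)
  x = 2: RHS = 12, y in [9, 14]  -> 2 point(s)
  x = 4: RHS = 0, y in [0]  -> 1 point(s)
  x = 5: RHS = 4, y in [2, 21]  -> 2 point(s)
  x = 7: RHS = 16, y in [4, 19]  -> 2 point(s)
  x = 8: RHS = 13, y in [6, 17]  -> 2 point(s)
  x = 9: RHS = 12, y in [9, 14]  -> 2 point(s)
  x = 12: RHS = 12, y in [9, 14]  -> 2 point(s)
  x = 15: RHS = 16, y in [4, 19]  -> 2 point(s)
  x = 16: RHS = 13, y in [6, 17]  -> 2 point(s)
  x = 18: RHS = 2, y in [5, 18]  -> 2 point(s)
  x = 19: RHS = 6, y in [11, 12]  -> 2 point(s)
  x = 20: RHS = 9, y in [3, 20]  -> 2 point(s)
  x = 22: RHS = 13, y in [6, 17]  -> 2 point(s)
Affine points: 29. Add the point at infinity: total = 30.

#E(F_23) = 30


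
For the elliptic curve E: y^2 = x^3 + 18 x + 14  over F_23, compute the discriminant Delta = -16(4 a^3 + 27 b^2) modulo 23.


4 a^3 + 27 b^2 = 4*18^3 + 27*14^2 = 23328 + 5292 = 28620
Delta = -16 * (28620) = -457920
Delta mod 23 = 10

Delta = 10 (mod 23)


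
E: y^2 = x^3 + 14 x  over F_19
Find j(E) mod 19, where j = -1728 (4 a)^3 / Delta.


Delta = -16(4 a^3 + 27 b^2) mod 19 = 1
-1728 * (4 a)^3 = -1728 * (4*14)^3 mod 19 = 18
j = 18 * 1^(-1) mod 19 = 18

j = 18 (mod 19)


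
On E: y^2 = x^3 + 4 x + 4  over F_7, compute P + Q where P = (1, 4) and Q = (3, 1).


P != Q, so use the chord formula.
s = (y2 - y1) / (x2 - x1) = (4) / (2) mod 7 = 2
x3 = s^2 - x1 - x2 mod 7 = 2^2 - 1 - 3 = 0
y3 = s (x1 - x3) - y1 mod 7 = 2 * (1 - 0) - 4 = 5

P + Q = (0, 5)


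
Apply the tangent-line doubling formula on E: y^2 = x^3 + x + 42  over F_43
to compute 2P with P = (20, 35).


Doubling: s = (3 x1^2 + a) / (2 y1)
s = (3*20^2 + 1) / (2*35) mod 43 = 19
x3 = s^2 - 2 x1 mod 43 = 19^2 - 2*20 = 20
y3 = s (x1 - x3) - y1 mod 43 = 19 * (20 - 20) - 35 = 8

2P = (20, 8)


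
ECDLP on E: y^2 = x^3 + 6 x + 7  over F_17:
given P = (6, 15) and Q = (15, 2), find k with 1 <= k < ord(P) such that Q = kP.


Enumerate multiples of P until we hit Q = (15, 2):
  1P = (6, 15)
  2P = (14, 9)
  3P = (5, 14)
  4P = (7, 1)
  5P = (13, 15)
  6P = (15, 2)
Match found at i = 6.

k = 6


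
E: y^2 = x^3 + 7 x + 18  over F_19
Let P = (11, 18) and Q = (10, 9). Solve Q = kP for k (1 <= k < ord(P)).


Enumerate multiples of P until we hit Q = (10, 9):
  1P = (11, 18)
  2P = (3, 3)
  3P = (10, 10)
  4P = (5, 11)
  5P = (7, 12)
  6P = (8, 15)
  7P = (1, 11)
  8P = (13, 11)
  9P = (12, 14)
  10P = (12, 5)
  11P = (13, 8)
  12P = (1, 8)
  13P = (8, 4)
  14P = (7, 7)
  15P = (5, 8)
  16P = (10, 9)
Match found at i = 16.

k = 16


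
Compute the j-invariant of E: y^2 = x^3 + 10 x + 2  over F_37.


Delta = -16(4 a^3 + 27 b^2) mod 37 = 21
-1728 * (4 a)^3 = -1728 * (4*10)^3 mod 37 = 1
j = 1 * 21^(-1) mod 37 = 30

j = 30 (mod 37)


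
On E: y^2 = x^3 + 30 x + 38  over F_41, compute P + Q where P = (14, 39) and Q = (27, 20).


P != Q, so use the chord formula.
s = (y2 - y1) / (x2 - x1) = (22) / (13) mod 41 = 8
x3 = s^2 - x1 - x2 mod 41 = 8^2 - 14 - 27 = 23
y3 = s (x1 - x3) - y1 mod 41 = 8 * (14 - 23) - 39 = 12

P + Q = (23, 12)


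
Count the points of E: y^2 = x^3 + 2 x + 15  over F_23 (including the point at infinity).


For each x in F_23, count y with y^2 = x^3 + 2 x + 15 mod 23:
  x = 1: RHS = 18, y in [8, 15]  -> 2 point(s)
  x = 2: RHS = 4, y in [2, 21]  -> 2 point(s)
  x = 3: RHS = 2, y in [5, 18]  -> 2 point(s)
  x = 4: RHS = 18, y in [8, 15]  -> 2 point(s)
  x = 5: RHS = 12, y in [9, 14]  -> 2 point(s)
  x = 6: RHS = 13, y in [6, 17]  -> 2 point(s)
  x = 7: RHS = 4, y in [2, 21]  -> 2 point(s)
  x = 9: RHS = 3, y in [7, 16]  -> 2 point(s)
  x = 10: RHS = 0, y in [0]  -> 1 point(s)
  x = 14: RHS = 4, y in [2, 21]  -> 2 point(s)
  x = 15: RHS = 16, y in [4, 19]  -> 2 point(s)
  x = 16: RHS = 3, y in [7, 16]  -> 2 point(s)
  x = 18: RHS = 18, y in [8, 15]  -> 2 point(s)
  x = 19: RHS = 12, y in [9, 14]  -> 2 point(s)
  x = 21: RHS = 3, y in [7, 16]  -> 2 point(s)
  x = 22: RHS = 12, y in [9, 14]  -> 2 point(s)
Affine points: 31. Add the point at infinity: total = 32.

#E(F_23) = 32


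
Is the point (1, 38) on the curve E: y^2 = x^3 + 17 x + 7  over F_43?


Check whether y^2 = x^3 + 17 x + 7 (mod 43) for (x, y) = (1, 38).
LHS: y^2 = 38^2 mod 43 = 25
RHS: x^3 + 17 x + 7 = 1^3 + 17*1 + 7 mod 43 = 25
LHS = RHS

Yes, on the curve


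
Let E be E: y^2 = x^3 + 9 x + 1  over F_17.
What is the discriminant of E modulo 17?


4 a^3 + 27 b^2 = 4*9^3 + 27*1^2 = 2916 + 27 = 2943
Delta = -16 * (2943) = -47088
Delta mod 17 = 2

Delta = 2 (mod 17)


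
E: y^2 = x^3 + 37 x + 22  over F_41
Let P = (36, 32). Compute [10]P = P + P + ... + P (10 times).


k = 10 = 1010_2 (binary, LSB first: 0101)
Double-and-add from P = (36, 32):
  bit 0 = 0: acc unchanged = O
  bit 1 = 1: acc = O + (31, 28) = (31, 28)
  bit 2 = 0: acc unchanged = (31, 28)
  bit 3 = 1: acc = (31, 28) + (5, 2) = (6, 38)

10P = (6, 38)


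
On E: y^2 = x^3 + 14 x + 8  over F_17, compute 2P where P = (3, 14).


Doubling: s = (3 x1^2 + a) / (2 y1)
s = (3*3^2 + 14) / (2*14) mod 17 = 13
x3 = s^2 - 2 x1 mod 17 = 13^2 - 2*3 = 10
y3 = s (x1 - x3) - y1 mod 17 = 13 * (3 - 10) - 14 = 14

2P = (10, 14)


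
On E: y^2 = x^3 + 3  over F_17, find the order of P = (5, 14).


Compute successive multiples of P until we hit O:
  1P = (5, 14)
  2P = (6, 7)
  3P = (4, 13)
  4P = (9, 16)
  5P = (16, 6)
  6P = (11, 12)
  7P = (3, 8)
  8P = (1, 15)
  ... (continuing to 18P)
  18P = O

ord(P) = 18


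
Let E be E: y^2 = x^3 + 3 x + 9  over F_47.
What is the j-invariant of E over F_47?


Delta = -16(4 a^3 + 27 b^2) mod 47 = 34
-1728 * (4 a)^3 = -1728 * (4*3)^3 mod 47 = 20
j = 20 * 34^(-1) mod 47 = 31

j = 31 (mod 47)


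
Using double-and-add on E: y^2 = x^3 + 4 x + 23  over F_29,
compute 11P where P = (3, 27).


k = 11 = 1011_2 (binary, LSB first: 1101)
Double-and-add from P = (3, 27):
  bit 0 = 1: acc = O + (3, 27) = (3, 27)
  bit 1 = 1: acc = (3, 27) + (16, 23) = (1, 17)
  bit 2 = 0: acc unchanged = (1, 17)
  bit 3 = 1: acc = (1, 17) + (21, 1) = (3, 2)

11P = (3, 2)


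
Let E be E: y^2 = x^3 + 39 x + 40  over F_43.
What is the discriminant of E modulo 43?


4 a^3 + 27 b^2 = 4*39^3 + 27*40^2 = 237276 + 43200 = 280476
Delta = -16 * (280476) = -4487616
Delta mod 43 = 36

Delta = 36 (mod 43)


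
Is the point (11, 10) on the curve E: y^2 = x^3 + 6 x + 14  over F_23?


Check whether y^2 = x^3 + 6 x + 14 (mod 23) for (x, y) = (11, 10).
LHS: y^2 = 10^2 mod 23 = 8
RHS: x^3 + 6 x + 14 = 11^3 + 6*11 + 14 mod 23 = 8
LHS = RHS

Yes, on the curve


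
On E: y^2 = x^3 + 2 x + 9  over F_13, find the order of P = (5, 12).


Compute successive multiples of P until we hit O:
  1P = (5, 12)
  2P = (0, 10)
  3P = (4, 4)
  4P = (3, 4)
  5P = (8, 2)
  6P = (1, 5)
  7P = (6, 9)
  8P = (11, 6)
  ... (continuing to 17P)
  17P = O

ord(P) = 17


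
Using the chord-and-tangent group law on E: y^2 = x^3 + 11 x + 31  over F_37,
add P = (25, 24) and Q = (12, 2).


P != Q, so use the chord formula.
s = (y2 - y1) / (x2 - x1) = (15) / (24) mod 37 = 33
x3 = s^2 - x1 - x2 mod 37 = 33^2 - 25 - 12 = 16
y3 = s (x1 - x3) - y1 mod 37 = 33 * (25 - 16) - 24 = 14

P + Q = (16, 14)


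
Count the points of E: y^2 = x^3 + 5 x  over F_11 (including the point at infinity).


For each x in F_11, count y with y^2 = x^3 + 5 x + 0 mod 11:
  x = 0: RHS = 0, y in [0]  -> 1 point(s)
  x = 3: RHS = 9, y in [3, 8]  -> 2 point(s)
  x = 6: RHS = 4, y in [2, 9]  -> 2 point(s)
  x = 7: RHS = 4, y in [2, 9]  -> 2 point(s)
  x = 9: RHS = 4, y in [2, 9]  -> 2 point(s)
  x = 10: RHS = 5, y in [4, 7]  -> 2 point(s)
Affine points: 11. Add the point at infinity: total = 12.

#E(F_11) = 12


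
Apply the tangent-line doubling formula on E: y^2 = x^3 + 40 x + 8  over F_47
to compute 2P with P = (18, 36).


Doubling: s = (3 x1^2 + a) / (2 y1)
s = (3*18^2 + 40) / (2*36) mod 47 = 1
x3 = s^2 - 2 x1 mod 47 = 1^2 - 2*18 = 12
y3 = s (x1 - x3) - y1 mod 47 = 1 * (18 - 12) - 36 = 17

2P = (12, 17)


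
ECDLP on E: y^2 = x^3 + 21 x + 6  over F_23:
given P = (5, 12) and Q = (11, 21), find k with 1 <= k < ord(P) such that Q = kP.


Enumerate multiples of P until we hit Q = (11, 21):
  1P = (5, 12)
  2P = (6, 7)
  3P = (14, 10)
  4P = (12, 10)
  5P = (15, 4)
  6P = (11, 2)
  7P = (20, 13)
  8P = (7, 17)
  9P = (0, 12)
  10P = (18, 11)
  11P = (3, 2)
  12P = (17, 20)
  13P = (4, 4)
  14P = (9, 2)
  15P = (21, 5)
  16P = (21, 18)
  17P = (9, 21)
  18P = (4, 19)
  19P = (17, 3)
  20P = (3, 21)
  21P = (18, 12)
  22P = (0, 11)
  23P = (7, 6)
  24P = (20, 10)
  25P = (11, 21)
Match found at i = 25.

k = 25


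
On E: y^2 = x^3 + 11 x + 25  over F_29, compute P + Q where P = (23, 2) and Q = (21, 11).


P != Q, so use the chord formula.
s = (y2 - y1) / (x2 - x1) = (9) / (27) mod 29 = 10
x3 = s^2 - x1 - x2 mod 29 = 10^2 - 23 - 21 = 27
y3 = s (x1 - x3) - y1 mod 29 = 10 * (23 - 27) - 2 = 16

P + Q = (27, 16)


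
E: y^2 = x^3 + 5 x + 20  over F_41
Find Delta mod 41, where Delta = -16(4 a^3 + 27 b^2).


4 a^3 + 27 b^2 = 4*5^3 + 27*20^2 = 500 + 10800 = 11300
Delta = -16 * (11300) = -180800
Delta mod 41 = 10

Delta = 10 (mod 41)


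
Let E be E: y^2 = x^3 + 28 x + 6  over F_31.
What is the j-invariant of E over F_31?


Delta = -16(4 a^3 + 27 b^2) mod 31 = 2
-1728 * (4 a)^3 = -1728 * (4*28)^3 mod 31 = 2
j = 2 * 2^(-1) mod 31 = 1

j = 1 (mod 31)


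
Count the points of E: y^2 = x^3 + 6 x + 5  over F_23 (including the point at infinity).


For each x in F_23, count y with y^2 = x^3 + 6 x + 5 mod 23:
  x = 1: RHS = 12, y in [9, 14]  -> 2 point(s)
  x = 2: RHS = 2, y in [5, 18]  -> 2 point(s)
  x = 3: RHS = 4, y in [2, 21]  -> 2 point(s)
  x = 4: RHS = 1, y in [1, 22]  -> 2 point(s)
  x = 6: RHS = 4, y in [2, 21]  -> 2 point(s)
  x = 8: RHS = 13, y in [6, 17]  -> 2 point(s)
  x = 9: RHS = 6, y in [11, 12]  -> 2 point(s)
  x = 13: RHS = 3, y in [7, 16]  -> 2 point(s)
  x = 14: RHS = 4, y in [2, 21]  -> 2 point(s)
  x = 17: RHS = 6, y in [11, 12]  -> 2 point(s)
  x = 19: RHS = 9, y in [3, 20]  -> 2 point(s)
  x = 20: RHS = 6, y in [11, 12]  -> 2 point(s)
  x = 21: RHS = 8, y in [10, 13]  -> 2 point(s)
Affine points: 26. Add the point at infinity: total = 27.

#E(F_23) = 27


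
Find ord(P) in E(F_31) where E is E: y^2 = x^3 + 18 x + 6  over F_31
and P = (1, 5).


Compute successive multiples of P until we hit O:
  1P = (1, 5)
  2P = (30, 24)
  3P = (5, 2)
  4P = (12, 11)
  5P = (6, 12)
  6P = (21, 29)
  7P = (3, 5)
  8P = (27, 26)
  ... (continuing to 41P)
  41P = O

ord(P) = 41


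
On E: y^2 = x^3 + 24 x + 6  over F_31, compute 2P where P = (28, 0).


k = 2 = 10_2 (binary, LSB first: 01)
Double-and-add from P = (28, 0):
  bit 0 = 0: acc unchanged = O
  bit 1 = 1: acc = O + O = O

2P = O


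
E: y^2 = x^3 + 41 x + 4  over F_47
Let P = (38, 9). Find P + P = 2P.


Doubling: s = (3 x1^2 + a) / (2 y1)
s = (3*38^2 + 41) / (2*9) mod 47 = 21
x3 = s^2 - 2 x1 mod 47 = 21^2 - 2*38 = 36
y3 = s (x1 - x3) - y1 mod 47 = 21 * (38 - 36) - 9 = 33

2P = (36, 33)


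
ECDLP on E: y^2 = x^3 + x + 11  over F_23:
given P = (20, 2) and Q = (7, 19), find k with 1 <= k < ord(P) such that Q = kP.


Enumerate multiples of P until we hit Q = (7, 19):
  1P = (20, 2)
  2P = (9, 6)
  3P = (12, 16)
  4P = (7, 4)
  5P = (8, 5)
  6P = (8, 18)
  7P = (7, 19)
Match found at i = 7.

k = 7


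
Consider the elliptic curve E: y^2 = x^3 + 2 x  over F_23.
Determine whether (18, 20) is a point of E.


Check whether y^2 = x^3 + 2 x + 0 (mod 23) for (x, y) = (18, 20).
LHS: y^2 = 20^2 mod 23 = 9
RHS: x^3 + 2 x + 0 = 18^3 + 2*18 + 0 mod 23 = 3
LHS != RHS

No, not on the curve


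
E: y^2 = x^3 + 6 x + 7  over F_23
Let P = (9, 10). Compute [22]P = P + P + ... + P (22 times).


k = 22 = 10110_2 (binary, LSB first: 01101)
Double-and-add from P = (9, 10):
  bit 0 = 0: acc unchanged = O
  bit 1 = 1: acc = O + (17, 10) = (17, 10)
  bit 2 = 1: acc = (17, 10) + (7, 1) = (12, 6)
  bit 3 = 0: acc unchanged = (12, 6)
  bit 4 = 1: acc = (12, 6) + (22, 0) = (5, 22)

22P = (5, 22)


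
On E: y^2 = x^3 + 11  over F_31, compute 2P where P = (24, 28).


Doubling: s = (3 x1^2 + a) / (2 y1)
s = (3*24^2 + 0) / (2*28) mod 31 = 22
x3 = s^2 - 2 x1 mod 31 = 22^2 - 2*24 = 2
y3 = s (x1 - x3) - y1 mod 31 = 22 * (24 - 2) - 28 = 22

2P = (2, 22)


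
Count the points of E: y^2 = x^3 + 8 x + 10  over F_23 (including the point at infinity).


For each x in F_23, count y with y^2 = x^3 + 8 x + 10 mod 23:
  x = 7: RHS = 18, y in [8, 15]  -> 2 point(s)
  x = 9: RHS = 6, y in [11, 12]  -> 2 point(s)
  x = 10: RHS = 9, y in [3, 20]  -> 2 point(s)
  x = 11: RHS = 3, y in [7, 16]  -> 2 point(s)
  x = 15: RHS = 9, y in [3, 20]  -> 2 point(s)
  x = 16: RHS = 2, y in [5, 18]  -> 2 point(s)
  x = 18: RHS = 6, y in [11, 12]  -> 2 point(s)
  x = 19: RHS = 6, y in [11, 12]  -> 2 point(s)
  x = 21: RHS = 9, y in [3, 20]  -> 2 point(s)
  x = 22: RHS = 1, y in [1, 22]  -> 2 point(s)
Affine points: 20. Add the point at infinity: total = 21.

#E(F_23) = 21


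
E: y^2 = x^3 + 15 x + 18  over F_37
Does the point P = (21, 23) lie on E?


Check whether y^2 = x^3 + 15 x + 18 (mod 37) for (x, y) = (21, 23).
LHS: y^2 = 23^2 mod 37 = 11
RHS: x^3 + 15 x + 18 = 21^3 + 15*21 + 18 mod 37 = 11
LHS = RHS

Yes, on the curve


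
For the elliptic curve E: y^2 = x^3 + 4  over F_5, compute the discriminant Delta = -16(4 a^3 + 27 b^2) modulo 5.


4 a^3 + 27 b^2 = 4*0^3 + 27*4^2 = 0 + 432 = 432
Delta = -16 * (432) = -6912
Delta mod 5 = 3

Delta = 3 (mod 5)


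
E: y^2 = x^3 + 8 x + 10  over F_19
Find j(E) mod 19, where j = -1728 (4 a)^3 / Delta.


Delta = -16(4 a^3 + 27 b^2) mod 19 = 13
-1728 * (4 a)^3 = -1728 * (4*8)^3 mod 19 = 12
j = 12 * 13^(-1) mod 19 = 17

j = 17 (mod 19)


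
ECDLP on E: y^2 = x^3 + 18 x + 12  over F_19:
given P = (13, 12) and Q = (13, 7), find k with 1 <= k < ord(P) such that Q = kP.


Enumerate multiples of P until we hit Q = (13, 7):
  1P = (13, 12)
  2P = (17, 5)
  3P = (17, 14)
  4P = (13, 7)
Match found at i = 4.

k = 4


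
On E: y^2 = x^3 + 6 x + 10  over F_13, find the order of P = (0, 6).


Compute successive multiples of P until we hit O:
  1P = (0, 6)
  2P = (10, 2)
  3P = (12, 4)
  4P = (5, 10)
  5P = (5, 3)
  6P = (12, 9)
  7P = (10, 11)
  8P = (0, 7)
  ... (continuing to 9P)
  9P = O

ord(P) = 9


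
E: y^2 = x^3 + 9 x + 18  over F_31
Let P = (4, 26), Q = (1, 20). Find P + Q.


P != Q, so use the chord formula.
s = (y2 - y1) / (x2 - x1) = (25) / (28) mod 31 = 2
x3 = s^2 - x1 - x2 mod 31 = 2^2 - 4 - 1 = 30
y3 = s (x1 - x3) - y1 mod 31 = 2 * (4 - 30) - 26 = 15

P + Q = (30, 15)


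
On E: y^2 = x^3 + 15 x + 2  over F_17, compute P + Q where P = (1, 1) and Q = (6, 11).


P != Q, so use the chord formula.
s = (y2 - y1) / (x2 - x1) = (10) / (5) mod 17 = 2
x3 = s^2 - x1 - x2 mod 17 = 2^2 - 1 - 6 = 14
y3 = s (x1 - x3) - y1 mod 17 = 2 * (1 - 14) - 1 = 7

P + Q = (14, 7)


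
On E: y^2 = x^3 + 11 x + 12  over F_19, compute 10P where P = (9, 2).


k = 10 = 1010_2 (binary, LSB first: 0101)
Double-and-add from P = (9, 2):
  bit 0 = 0: acc unchanged = O
  bit 1 = 1: acc = O + (10, 1) = (10, 1)
  bit 2 = 0: acc unchanged = (10, 1)
  bit 3 = 1: acc = (10, 1) + (6, 3) = (8, 17)

10P = (8, 17)


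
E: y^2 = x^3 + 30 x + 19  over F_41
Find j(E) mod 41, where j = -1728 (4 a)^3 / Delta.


Delta = -16(4 a^3 + 27 b^2) mod 41 = 39
-1728 * (4 a)^3 = -1728 * (4*30)^3 mod 41 = 39
j = 39 * 39^(-1) mod 41 = 1

j = 1 (mod 41)


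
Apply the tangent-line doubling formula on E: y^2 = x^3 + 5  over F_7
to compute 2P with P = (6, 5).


Doubling: s = (3 x1^2 + a) / (2 y1)
s = (3*6^2 + 0) / (2*5) mod 7 = 1
x3 = s^2 - 2 x1 mod 7 = 1^2 - 2*6 = 3
y3 = s (x1 - x3) - y1 mod 7 = 1 * (6 - 3) - 5 = 5

2P = (3, 5)


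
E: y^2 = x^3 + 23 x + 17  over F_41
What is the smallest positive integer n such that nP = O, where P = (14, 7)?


Compute successive multiples of P until we hit O:
  1P = (14, 7)
  2P = (34, 28)
  3P = (35, 14)
  4P = (24, 17)
  5P = (4, 3)
  6P = (33, 10)
  7P = (39, 2)
  8P = (11, 17)
  ... (continuing to 38P)
  38P = O

ord(P) = 38


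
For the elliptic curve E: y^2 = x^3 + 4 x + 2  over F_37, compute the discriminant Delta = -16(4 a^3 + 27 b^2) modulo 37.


4 a^3 + 27 b^2 = 4*4^3 + 27*2^2 = 256 + 108 = 364
Delta = -16 * (364) = -5824
Delta mod 37 = 22

Delta = 22 (mod 37)


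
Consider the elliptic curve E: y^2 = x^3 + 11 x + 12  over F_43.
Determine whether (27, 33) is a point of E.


Check whether y^2 = x^3 + 11 x + 12 (mod 43) for (x, y) = (27, 33).
LHS: y^2 = 33^2 mod 43 = 14
RHS: x^3 + 11 x + 12 = 27^3 + 11*27 + 12 mod 43 = 40
LHS != RHS

No, not on the curve


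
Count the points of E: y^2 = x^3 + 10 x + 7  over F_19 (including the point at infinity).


For each x in F_19, count y with y^2 = x^3 + 10 x + 7 mod 19:
  x = 0: RHS = 7, y in [8, 11]  -> 2 point(s)
  x = 2: RHS = 16, y in [4, 15]  -> 2 point(s)
  x = 3: RHS = 7, y in [8, 11]  -> 2 point(s)
  x = 4: RHS = 16, y in [4, 15]  -> 2 point(s)
  x = 5: RHS = 11, y in [7, 12]  -> 2 point(s)
  x = 6: RHS = 17, y in [6, 13]  -> 2 point(s)
  x = 9: RHS = 9, y in [3, 16]  -> 2 point(s)
  x = 10: RHS = 5, y in [9, 10]  -> 2 point(s)
  x = 11: RHS = 4, y in [2, 17]  -> 2 point(s)
  x = 13: RHS = 16, y in [4, 15]  -> 2 point(s)
  x = 15: RHS = 17, y in [6, 13]  -> 2 point(s)
  x = 16: RHS = 7, y in [8, 11]  -> 2 point(s)
  x = 17: RHS = 17, y in [6, 13]  -> 2 point(s)
Affine points: 26. Add the point at infinity: total = 27.

#E(F_19) = 27


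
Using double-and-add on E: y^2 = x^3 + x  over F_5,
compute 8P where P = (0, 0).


k = 8 = 1000_2 (binary, LSB first: 0001)
Double-and-add from P = (0, 0):
  bit 0 = 0: acc unchanged = O
  bit 1 = 0: acc unchanged = O
  bit 2 = 0: acc unchanged = O
  bit 3 = 1: acc = O + O = O

8P = O


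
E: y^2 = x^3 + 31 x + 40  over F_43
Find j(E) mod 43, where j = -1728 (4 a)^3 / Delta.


Delta = -16(4 a^3 + 27 b^2) mod 43 = 21
-1728 * (4 a)^3 = -1728 * (4*31)^3 mod 43 = 11
j = 11 * 21^(-1) mod 43 = 21

j = 21 (mod 43)


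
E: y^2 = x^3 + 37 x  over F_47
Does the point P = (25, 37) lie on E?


Check whether y^2 = x^3 + 37 x + 0 (mod 47) for (x, y) = (25, 37).
LHS: y^2 = 37^2 mod 47 = 6
RHS: x^3 + 37 x + 0 = 25^3 + 37*25 + 0 mod 47 = 6
LHS = RHS

Yes, on the curve


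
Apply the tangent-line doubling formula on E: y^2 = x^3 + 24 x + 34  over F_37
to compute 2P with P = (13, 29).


Doubling: s = (3 x1^2 + a) / (2 y1)
s = (3*13^2 + 24) / (2*29) mod 37 = 20
x3 = s^2 - 2 x1 mod 37 = 20^2 - 2*13 = 4
y3 = s (x1 - x3) - y1 mod 37 = 20 * (13 - 4) - 29 = 3

2P = (4, 3)


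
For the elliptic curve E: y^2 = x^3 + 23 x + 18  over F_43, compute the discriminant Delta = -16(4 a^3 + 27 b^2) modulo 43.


4 a^3 + 27 b^2 = 4*23^3 + 27*18^2 = 48668 + 8748 = 57416
Delta = -16 * (57416) = -918656
Delta mod 43 = 39

Delta = 39 (mod 43)


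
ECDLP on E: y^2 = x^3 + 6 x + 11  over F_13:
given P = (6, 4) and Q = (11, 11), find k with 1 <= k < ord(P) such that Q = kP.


Enumerate multiples of P until we hit Q = (11, 11):
  1P = (6, 4)
  2P = (5, 7)
  3P = (11, 11)
Match found at i = 3.

k = 3


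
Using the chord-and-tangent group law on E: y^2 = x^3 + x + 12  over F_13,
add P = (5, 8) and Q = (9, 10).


P != Q, so use the chord formula.
s = (y2 - y1) / (x2 - x1) = (2) / (4) mod 13 = 7
x3 = s^2 - x1 - x2 mod 13 = 7^2 - 5 - 9 = 9
y3 = s (x1 - x3) - y1 mod 13 = 7 * (5 - 9) - 8 = 3

P + Q = (9, 3)


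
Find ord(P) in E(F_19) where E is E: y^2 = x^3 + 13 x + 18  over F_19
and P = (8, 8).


Compute successive multiples of P until we hit O:
  1P = (8, 8)
  2P = (9, 16)
  3P = (9, 3)
  4P = (8, 11)
  5P = O

ord(P) = 5


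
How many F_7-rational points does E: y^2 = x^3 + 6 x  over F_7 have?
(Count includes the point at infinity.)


For each x in F_7, count y with y^2 = x^3 + 6 x + 0 mod 7:
  x = 0: RHS = 0, y in [0]  -> 1 point(s)
  x = 1: RHS = 0, y in [0]  -> 1 point(s)
  x = 4: RHS = 4, y in [2, 5]  -> 2 point(s)
  x = 5: RHS = 1, y in [1, 6]  -> 2 point(s)
  x = 6: RHS = 0, y in [0]  -> 1 point(s)
Affine points: 7. Add the point at infinity: total = 8.

#E(F_7) = 8


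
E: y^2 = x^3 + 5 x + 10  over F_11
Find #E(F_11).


For each x in F_11, count y with y^2 = x^3 + 5 x + 10 mod 11:
  x = 1: RHS = 5, y in [4, 7]  -> 2 point(s)
  x = 6: RHS = 3, y in [5, 6]  -> 2 point(s)
  x = 7: RHS = 3, y in [5, 6]  -> 2 point(s)
  x = 8: RHS = 1, y in [1, 10]  -> 2 point(s)
  x = 9: RHS = 3, y in [5, 6]  -> 2 point(s)
  x = 10: RHS = 4, y in [2, 9]  -> 2 point(s)
Affine points: 12. Add the point at infinity: total = 13.

#E(F_11) = 13


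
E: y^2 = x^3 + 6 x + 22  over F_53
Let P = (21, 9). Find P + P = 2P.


Doubling: s = (3 x1^2 + a) / (2 y1)
s = (3*21^2 + 6) / (2*9) mod 53 = 12
x3 = s^2 - 2 x1 mod 53 = 12^2 - 2*21 = 49
y3 = s (x1 - x3) - y1 mod 53 = 12 * (21 - 49) - 9 = 26

2P = (49, 26)


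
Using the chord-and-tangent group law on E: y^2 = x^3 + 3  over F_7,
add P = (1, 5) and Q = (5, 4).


P != Q, so use the chord formula.
s = (y2 - y1) / (x2 - x1) = (6) / (4) mod 7 = 5
x3 = s^2 - x1 - x2 mod 7 = 5^2 - 1 - 5 = 5
y3 = s (x1 - x3) - y1 mod 7 = 5 * (1 - 5) - 5 = 3

P + Q = (5, 3)


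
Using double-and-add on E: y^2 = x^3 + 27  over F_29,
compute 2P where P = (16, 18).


k = 2 = 10_2 (binary, LSB first: 01)
Double-and-add from P = (16, 18):
  bit 0 = 0: acc unchanged = O
  bit 1 = 1: acc = O + (1, 12) = (1, 12)

2P = (1, 12)


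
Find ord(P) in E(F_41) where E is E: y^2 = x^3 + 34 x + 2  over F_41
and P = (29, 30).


Compute successive multiples of P until we hit O:
  1P = (29, 30)
  2P = (1, 18)
  3P = (7, 38)
  4P = (38, 18)
  5P = (35, 19)
  6P = (2, 23)
  7P = (0, 17)
  8P = (22, 0)
  ... (continuing to 16P)
  16P = O

ord(P) = 16


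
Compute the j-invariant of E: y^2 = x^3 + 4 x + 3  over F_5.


Delta = -16(4 a^3 + 27 b^2) mod 5 = 1
-1728 * (4 a)^3 = -1728 * (4*4)^3 mod 5 = 2
j = 2 * 1^(-1) mod 5 = 2

j = 2 (mod 5)


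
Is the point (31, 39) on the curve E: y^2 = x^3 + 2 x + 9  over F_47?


Check whether y^2 = x^3 + 2 x + 9 (mod 47) for (x, y) = (31, 39).
LHS: y^2 = 39^2 mod 47 = 17
RHS: x^3 + 2 x + 9 = 31^3 + 2*31 + 9 mod 47 = 17
LHS = RHS

Yes, on the curve


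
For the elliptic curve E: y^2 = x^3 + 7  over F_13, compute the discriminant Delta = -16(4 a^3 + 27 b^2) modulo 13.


4 a^3 + 27 b^2 = 4*0^3 + 27*7^2 = 0 + 1323 = 1323
Delta = -16 * (1323) = -21168
Delta mod 13 = 9

Delta = 9 (mod 13)


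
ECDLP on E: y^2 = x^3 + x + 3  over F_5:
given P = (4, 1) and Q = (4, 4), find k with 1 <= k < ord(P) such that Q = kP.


Enumerate multiples of P until we hit Q = (4, 4):
  1P = (4, 1)
  2P = (1, 0)
  3P = (4, 4)
Match found at i = 3.

k = 3


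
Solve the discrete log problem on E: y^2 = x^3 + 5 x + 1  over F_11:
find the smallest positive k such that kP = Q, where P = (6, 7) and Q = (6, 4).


Enumerate multiples of P until we hit Q = (6, 4):
  1P = (6, 7)
  2P = (0, 10)
  3P = (8, 5)
  4P = (9, 7)
  5P = (7, 4)
  6P = (7, 7)
  7P = (9, 4)
  8P = (8, 6)
  9P = (0, 1)
  10P = (6, 4)
Match found at i = 10.

k = 10


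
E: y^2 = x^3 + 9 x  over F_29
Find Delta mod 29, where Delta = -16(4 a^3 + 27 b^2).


4 a^3 + 27 b^2 = 4*9^3 + 27*0^2 = 2916 + 0 = 2916
Delta = -16 * (2916) = -46656
Delta mod 29 = 5

Delta = 5 (mod 29)


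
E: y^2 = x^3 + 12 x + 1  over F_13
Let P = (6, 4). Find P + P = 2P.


Doubling: s = (3 x1^2 + a) / (2 y1)
s = (3*6^2 + 12) / (2*4) mod 13 = 2
x3 = s^2 - 2 x1 mod 13 = 2^2 - 2*6 = 5
y3 = s (x1 - x3) - y1 mod 13 = 2 * (6 - 5) - 4 = 11

2P = (5, 11)


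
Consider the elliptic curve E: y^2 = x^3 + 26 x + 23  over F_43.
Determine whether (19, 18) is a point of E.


Check whether y^2 = x^3 + 26 x + 23 (mod 43) for (x, y) = (19, 18).
LHS: y^2 = 18^2 mod 43 = 23
RHS: x^3 + 26 x + 23 = 19^3 + 26*19 + 23 mod 43 = 23
LHS = RHS

Yes, on the curve


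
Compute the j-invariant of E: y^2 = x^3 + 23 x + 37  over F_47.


Delta = -16(4 a^3 + 27 b^2) mod 47 = 1
-1728 * (4 a)^3 = -1728 * (4*23)^3 mod 47 = 6
j = 6 * 1^(-1) mod 47 = 6

j = 6 (mod 47)


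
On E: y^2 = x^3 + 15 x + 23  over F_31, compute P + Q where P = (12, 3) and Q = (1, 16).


P != Q, so use the chord formula.
s = (y2 - y1) / (x2 - x1) = (13) / (20) mod 31 = 27
x3 = s^2 - x1 - x2 mod 31 = 27^2 - 12 - 1 = 3
y3 = s (x1 - x3) - y1 mod 31 = 27 * (12 - 3) - 3 = 23

P + Q = (3, 23)


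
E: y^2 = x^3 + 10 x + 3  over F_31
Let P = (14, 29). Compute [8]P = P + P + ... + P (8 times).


k = 8 = 1000_2 (binary, LSB first: 0001)
Double-and-add from P = (14, 29):
  bit 0 = 0: acc unchanged = O
  bit 1 = 0: acc unchanged = O
  bit 2 = 0: acc unchanged = O
  bit 3 = 1: acc = O + (6, 0) = (6, 0)

8P = (6, 0)


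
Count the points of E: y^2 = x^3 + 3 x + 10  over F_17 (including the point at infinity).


For each x in F_17, count y with y^2 = x^3 + 3 x + 10 mod 17:
  x = 4: RHS = 1, y in [1, 16]  -> 2 point(s)
  x = 7: RHS = 0, y in [0]  -> 1 point(s)
  x = 8: RHS = 2, y in [6, 11]  -> 2 point(s)
  x = 9: RHS = 1, y in [1, 16]  -> 2 point(s)
  x = 13: RHS = 2, y in [6, 11]  -> 2 point(s)
  x = 14: RHS = 8, y in [5, 12]  -> 2 point(s)
  x = 15: RHS = 13, y in [8, 9]  -> 2 point(s)
Affine points: 13. Add the point at infinity: total = 14.

#E(F_17) = 14
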